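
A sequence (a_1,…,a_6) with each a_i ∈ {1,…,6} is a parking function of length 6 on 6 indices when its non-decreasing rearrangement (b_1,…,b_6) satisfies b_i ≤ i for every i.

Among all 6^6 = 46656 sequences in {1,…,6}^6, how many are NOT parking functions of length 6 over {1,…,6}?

29849

|PF(6,6)| = 1·7^5 = 1 · 16807 = 16807 (Pollak)
Example (4,3,3,5,4,5) → sorted (3,3,4,4,5,5): b_1=3>1, not a PF.
Total 46656; non-PF = 46656−16807 = 29849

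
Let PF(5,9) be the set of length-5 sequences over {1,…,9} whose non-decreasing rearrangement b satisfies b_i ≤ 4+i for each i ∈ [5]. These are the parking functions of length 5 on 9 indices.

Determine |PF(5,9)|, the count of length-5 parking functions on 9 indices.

50000

Count = (9+1−5)·(9+1)^{5−1} = 5 · 10000 = 50000 (Konheim–Weiss)
One tuple (8,4,9,1,2) → sorted (1,2,4,8,9): b_i ≤ 4+i ∀i, a PF.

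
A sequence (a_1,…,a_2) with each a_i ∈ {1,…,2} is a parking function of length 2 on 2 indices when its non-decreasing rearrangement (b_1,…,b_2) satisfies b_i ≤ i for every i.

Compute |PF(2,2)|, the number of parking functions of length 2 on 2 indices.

3

|PF(2,2)| = (3−2)·3^(2−1) = 1×3 = 3
E.g. (1,2) → sorted (1,2): b_i ≤ i ∀i, a PF.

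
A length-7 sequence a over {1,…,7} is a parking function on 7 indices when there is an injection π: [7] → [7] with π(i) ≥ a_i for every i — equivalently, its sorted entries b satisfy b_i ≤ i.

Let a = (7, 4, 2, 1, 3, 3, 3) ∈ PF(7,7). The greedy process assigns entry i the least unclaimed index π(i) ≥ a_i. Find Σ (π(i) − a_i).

Σπ = 7·8/2 = 28 (π permutes [7]); Σa = 7+4+2+1+3+3+3 = 23; disp = 28−23 = 5.

5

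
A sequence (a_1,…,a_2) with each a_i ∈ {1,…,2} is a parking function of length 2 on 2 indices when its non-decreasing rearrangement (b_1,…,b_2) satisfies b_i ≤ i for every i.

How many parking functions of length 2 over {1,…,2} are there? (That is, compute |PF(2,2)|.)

Count = (2+1−2)·(2+1)^{2−1} = 1×3 = 3 [KW]
Example (2,1) → sorted (1,2): b_i ≤ i ∀i, a PF.

3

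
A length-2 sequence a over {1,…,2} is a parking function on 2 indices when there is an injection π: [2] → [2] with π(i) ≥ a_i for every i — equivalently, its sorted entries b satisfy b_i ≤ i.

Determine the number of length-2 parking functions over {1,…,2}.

3

|PF(2,2)| = (2−2+1)·(2+1)^(2−1) = 1·3 = 3 [KW]
Check (1,2) → sorted (1,2): b_i ≤ i ∀i, a PF.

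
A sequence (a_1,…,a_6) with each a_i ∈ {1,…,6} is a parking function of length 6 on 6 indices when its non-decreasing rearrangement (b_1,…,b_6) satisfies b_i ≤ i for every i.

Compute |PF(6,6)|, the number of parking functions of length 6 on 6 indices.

16807

Count = (7−6)·7^(6−1) = 1 · 16807 = 16807 (Konheim–Weiss)
Check (1,1,2,4,1,3) → sorted (1,1,1,2,3,4): b_i ≤ i ∀i, a PF.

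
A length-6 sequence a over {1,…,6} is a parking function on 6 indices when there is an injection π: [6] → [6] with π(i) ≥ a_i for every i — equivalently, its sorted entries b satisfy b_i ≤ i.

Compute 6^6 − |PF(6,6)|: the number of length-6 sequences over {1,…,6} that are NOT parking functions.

29849

|PF(6,6)| = (6−6+1)·(6+1)^(6−1) = 1×16807 = 16807 (Konheim–Weiss)
Example (6,4,1,3,5,6) → sorted (1,3,4,5,6,6): b_2=3>2, not a PF.
Total 46656; non-PF = 46656−16807 = 29849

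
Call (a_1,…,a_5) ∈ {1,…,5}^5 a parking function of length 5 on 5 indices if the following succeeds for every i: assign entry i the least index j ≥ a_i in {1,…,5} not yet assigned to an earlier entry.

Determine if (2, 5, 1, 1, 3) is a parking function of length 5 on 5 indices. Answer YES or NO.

YES

Sorted: b = (1, 1, 2, 3, 5).
  b_1=1 ≤ 1
  b_2=1 ≤ 2
  b_3=2 ≤ 3
  b_4=3 ≤ 4
  b_5=5 ≤ 5
All bounds hold ⇒ YES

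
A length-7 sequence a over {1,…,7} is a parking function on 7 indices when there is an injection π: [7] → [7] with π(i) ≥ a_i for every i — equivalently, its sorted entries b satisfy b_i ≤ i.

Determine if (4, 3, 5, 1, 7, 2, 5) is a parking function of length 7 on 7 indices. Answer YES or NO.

YES

Rearranged: b = (1, 2, 3, 4, 5, 5, 7).
  b_1=1 ≤ 1
  b_2=2 ≤ 2
  b_3=3 ≤ 3
  b_4=4 ≤ 4
  b_5=5 ≤ 5
  b_6=5 ≤ 6
  b_7=7 ≤ 7
All bounds hold ⇒ YES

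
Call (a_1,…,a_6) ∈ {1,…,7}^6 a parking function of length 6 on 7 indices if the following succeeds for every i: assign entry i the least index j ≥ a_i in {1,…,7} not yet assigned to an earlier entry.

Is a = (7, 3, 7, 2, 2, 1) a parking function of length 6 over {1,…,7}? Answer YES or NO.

Sorted: b = (1, 2, 2, 3, 7, 7).
  b_1=1 ≤ 2
  b_2=2 ≤ 3
  b_3=2 ≤ 4
  b_4=3 ≤ 5
  b_5=7 > 6
  fails at i=5 ⇒ NO

NO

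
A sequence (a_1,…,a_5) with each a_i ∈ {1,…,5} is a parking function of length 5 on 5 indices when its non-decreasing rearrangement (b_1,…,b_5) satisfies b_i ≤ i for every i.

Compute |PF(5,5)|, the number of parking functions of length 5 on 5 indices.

#PF = (6−5)·6^(5−1) = 1×1296 = 1296
Check (1,1,5,2,1) → sorted (1,1,1,2,5): b_i ≤ i ∀i, a PF.

1296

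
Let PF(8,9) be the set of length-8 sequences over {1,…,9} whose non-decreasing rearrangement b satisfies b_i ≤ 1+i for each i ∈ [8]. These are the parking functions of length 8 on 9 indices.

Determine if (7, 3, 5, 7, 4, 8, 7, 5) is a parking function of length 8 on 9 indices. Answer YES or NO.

NO

Rearranged: b = (3, 4, 5, 5, 7, 7, 7, 8).
  b_1=3 > 2
  fails at i=1 ⇒ NO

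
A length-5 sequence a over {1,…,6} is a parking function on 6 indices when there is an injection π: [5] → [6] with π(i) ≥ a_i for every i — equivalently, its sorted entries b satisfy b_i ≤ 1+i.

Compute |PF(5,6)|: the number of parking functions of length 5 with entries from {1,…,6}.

Count = (7−5)·7^(5−1) = 2×2401 = 4802 (Konheim–Weiss)
One tuple (1,3,5,1,4) → sorted (1,1,3,4,5): b_i ≤ 1+i ∀i, a PF.

4802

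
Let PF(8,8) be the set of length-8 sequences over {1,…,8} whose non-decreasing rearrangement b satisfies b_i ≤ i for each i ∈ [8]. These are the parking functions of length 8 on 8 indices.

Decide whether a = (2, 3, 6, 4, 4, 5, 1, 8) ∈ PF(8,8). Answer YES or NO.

YES

Rearranged: b = (1, 2, 3, 4, 4, 5, 6, 8).
  b_1=1 ≤ 1
  b_2=2 ≤ 2
  b_3=3 ≤ 3
  b_4=4 ≤ 4
  b_5=4 ≤ 5
  b_6=5 ≤ 6
  b_7=6 ≤ 7
  b_8=8 ≤ 8
All bounds hold ⇒ YES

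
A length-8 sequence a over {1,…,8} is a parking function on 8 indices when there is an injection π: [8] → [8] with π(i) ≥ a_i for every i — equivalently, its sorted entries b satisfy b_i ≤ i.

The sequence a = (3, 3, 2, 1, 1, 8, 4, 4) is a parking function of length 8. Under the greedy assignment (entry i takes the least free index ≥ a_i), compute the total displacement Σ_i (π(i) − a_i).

10

Σπ = 8·9/2 = 36 (π permutes [8]); Σa = 3+3+2+1+1+8+4+4 = 26; disp = 36−26 = 10.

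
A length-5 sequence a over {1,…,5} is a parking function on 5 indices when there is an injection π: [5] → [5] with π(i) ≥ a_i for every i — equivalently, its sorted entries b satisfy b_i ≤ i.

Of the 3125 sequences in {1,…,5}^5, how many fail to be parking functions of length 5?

1829

Count = (5+1−5)·(5+1)^{5−1} = 1·1296 = 1296 (Konheim–Weiss)
One tuple (5,2,1,4,5) → sorted (1,2,4,5,5): b_3=4>3, not a PF.
So 3125 − 1296 = 1829 fail.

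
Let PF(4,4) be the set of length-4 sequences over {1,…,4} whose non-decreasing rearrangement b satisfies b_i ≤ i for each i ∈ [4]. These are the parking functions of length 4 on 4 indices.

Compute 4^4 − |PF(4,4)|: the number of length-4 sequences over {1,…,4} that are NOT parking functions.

131

Count = 1·5^3 = 1×125 = 125
One tuple (3,3,3,3) → sorted (3,3,3,3): b_1=3>1, not a PF.
So 256 − 125 = 131 fail.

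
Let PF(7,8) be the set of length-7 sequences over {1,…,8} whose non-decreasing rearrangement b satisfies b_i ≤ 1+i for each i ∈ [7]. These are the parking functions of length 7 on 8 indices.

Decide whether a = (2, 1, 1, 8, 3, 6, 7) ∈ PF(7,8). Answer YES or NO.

YES

Rearranged: b = (1, 1, 2, 3, 6, 7, 8).
  b_1=1 ≤ 2
  b_2=1 ≤ 3
  b_3=2 ≤ 4
  b_4=3 ≤ 5
  b_5=6 ≤ 6
  b_6=7 ≤ 7
  b_7=8 ≤ 8
All bounds hold ⇒ YES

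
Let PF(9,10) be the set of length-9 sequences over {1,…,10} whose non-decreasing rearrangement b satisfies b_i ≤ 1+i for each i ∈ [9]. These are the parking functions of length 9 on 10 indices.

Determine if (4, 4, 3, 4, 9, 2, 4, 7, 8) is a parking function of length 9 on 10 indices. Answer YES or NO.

Rearranged: b = (2, 3, 4, 4, 4, 4, 7, 8, 9).
  b_1=2 ≤ 2
  b_2=3 ≤ 3
  b_3=4 ≤ 4
  b_4=4 ≤ 5
  b_5=4 ≤ 6
  b_6=4 ≤ 7
  b_7=7 ≤ 8
  b_8=8 ≤ 9
  b_9=9 ≤ 10
All bounds hold ⇒ YES

YES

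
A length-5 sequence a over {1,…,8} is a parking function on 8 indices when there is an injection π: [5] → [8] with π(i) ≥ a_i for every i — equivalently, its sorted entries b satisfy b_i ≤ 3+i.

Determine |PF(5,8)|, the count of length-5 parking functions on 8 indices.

|PF(5,8)| = 4·9^4 = 4·6561 = 26244 (Konheim–Weiss)
Example (2,6,2,2,2) → sorted (2,2,2,2,6): b_i ≤ 3+i ∀i, a PF.

26244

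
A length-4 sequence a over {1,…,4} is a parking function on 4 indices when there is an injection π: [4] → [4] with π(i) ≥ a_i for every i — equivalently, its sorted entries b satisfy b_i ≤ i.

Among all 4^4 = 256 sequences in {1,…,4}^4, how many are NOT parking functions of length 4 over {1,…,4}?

131

|PF(4,4)| = (4−4+1)·(4+1)^(4−1) = 1 · 125 = 125 [KW]
Example (3,3,4,2) → sorted (2,3,3,4): b_1=2>1, not a PF.
Total 256; non-PF = 256−125 = 131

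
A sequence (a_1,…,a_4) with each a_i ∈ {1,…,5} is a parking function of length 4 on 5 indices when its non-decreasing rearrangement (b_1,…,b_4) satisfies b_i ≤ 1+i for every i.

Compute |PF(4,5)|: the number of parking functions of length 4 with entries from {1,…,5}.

|PF| = (5+1−4)·(5+1)^{4−1} = 2×216 = 432 [KW]
Example (3,5,2,4) → sorted (2,3,4,5): b_i ≤ 1+i ∀i, a PF.

432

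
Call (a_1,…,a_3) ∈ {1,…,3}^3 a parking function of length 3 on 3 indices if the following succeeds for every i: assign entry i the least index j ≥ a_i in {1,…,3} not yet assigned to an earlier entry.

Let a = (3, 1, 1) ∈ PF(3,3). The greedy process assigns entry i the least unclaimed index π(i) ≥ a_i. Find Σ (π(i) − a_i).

1

Σπ = 6 ({1..3} each once); Σa = 3+1+1 = 5; disp = 6−5 = 1.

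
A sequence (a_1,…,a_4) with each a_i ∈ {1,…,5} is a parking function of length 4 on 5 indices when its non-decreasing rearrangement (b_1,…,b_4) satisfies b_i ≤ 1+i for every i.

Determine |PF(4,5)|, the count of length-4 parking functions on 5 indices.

432

|PF(4,5)| = (6−4)·6^(4−1) = 2×216 = 432 (Konheim–Weiss)
Example (1,5,1,2) → sorted (1,1,2,5): b_i ≤ 1+i ∀i, a PF.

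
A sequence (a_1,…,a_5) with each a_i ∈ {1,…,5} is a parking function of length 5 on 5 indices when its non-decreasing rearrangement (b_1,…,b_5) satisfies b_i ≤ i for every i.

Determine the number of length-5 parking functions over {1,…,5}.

1296

|PF(5,5)| = (5+1−5)·(5+1)^{5−1} = 1 · 1296 = 1296 (Pollak)
Example (3,1,5,3,1) → sorted (1,1,3,3,5): b_i ≤ i ∀i, a PF.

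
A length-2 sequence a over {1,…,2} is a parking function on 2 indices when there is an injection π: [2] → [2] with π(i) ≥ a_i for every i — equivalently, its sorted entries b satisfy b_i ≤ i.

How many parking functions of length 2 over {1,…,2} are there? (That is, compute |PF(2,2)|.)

Count = (2+1−2)·(2+1)^{2−1} = 1×3 = 3 [KW]
Check (1,2) → sorted (1,2): b_i ≤ i ∀i, a PF.

3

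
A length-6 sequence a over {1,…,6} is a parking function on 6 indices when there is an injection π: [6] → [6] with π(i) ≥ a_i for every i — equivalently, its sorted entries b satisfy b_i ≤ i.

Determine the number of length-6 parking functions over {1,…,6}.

|PF| = (7−6)·7^(6−1) = 1 · 16807 = 16807 (Konheim–Weiss)
One tuple (3,1,1,3,6,4) → sorted (1,1,3,3,4,6): b_i ≤ i ∀i, a PF.

16807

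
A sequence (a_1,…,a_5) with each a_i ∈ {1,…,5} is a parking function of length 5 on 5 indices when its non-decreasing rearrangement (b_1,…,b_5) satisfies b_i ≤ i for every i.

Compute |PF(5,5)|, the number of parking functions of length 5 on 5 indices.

Count = 1·6^4 = 1×1296 = 1296
One tuple (2,4,2,1,2) → sorted (1,2,2,2,4): b_i ≤ i ∀i, a PF.

1296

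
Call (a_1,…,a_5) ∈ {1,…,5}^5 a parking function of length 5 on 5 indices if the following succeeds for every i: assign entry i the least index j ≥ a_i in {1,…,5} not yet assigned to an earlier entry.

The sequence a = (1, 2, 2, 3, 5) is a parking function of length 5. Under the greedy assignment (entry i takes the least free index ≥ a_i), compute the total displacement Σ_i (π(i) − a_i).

2

Σπ = 15 ({1..5} each once); Σa = 1+2+2+3+5 = 13; disp = 15−13 = 2.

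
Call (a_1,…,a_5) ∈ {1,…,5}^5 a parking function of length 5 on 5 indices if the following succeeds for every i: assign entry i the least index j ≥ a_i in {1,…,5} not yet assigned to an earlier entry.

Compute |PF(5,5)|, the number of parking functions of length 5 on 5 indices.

1296

|PF(5,5)| = (6−5)·6^(5−1) = 1×1296 = 1296 (Pollak)
One tuple (1,4,3,3,1) → sorted (1,1,3,3,4): b_i ≤ i ∀i, a PF.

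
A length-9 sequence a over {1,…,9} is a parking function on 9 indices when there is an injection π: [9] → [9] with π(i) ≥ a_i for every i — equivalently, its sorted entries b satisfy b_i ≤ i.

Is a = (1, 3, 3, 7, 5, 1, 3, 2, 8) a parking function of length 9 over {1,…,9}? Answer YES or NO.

Sorted: b = (1, 1, 2, 3, 3, 3, 5, 7, 8).
  b_1=1 ≤ 1
  b_2=1 ≤ 2
  b_3=2 ≤ 3
  b_4=3 ≤ 4
  b_5=3 ≤ 5
  b_6=3 ≤ 6
  b_7=5 ≤ 7
  b_8=7 ≤ 8
  b_9=8 ≤ 9
All bounds hold ⇒ YES

YES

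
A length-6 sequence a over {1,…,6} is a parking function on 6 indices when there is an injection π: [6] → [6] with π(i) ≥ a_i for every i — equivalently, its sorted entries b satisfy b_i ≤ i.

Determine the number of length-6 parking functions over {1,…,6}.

16807

Count = (7−6)·7^(6−1) = 1 · 16807 = 16807
Example (5,4,2,2,1,4) → sorted (1,2,2,4,4,5): b_i ≤ i ∀i, a PF.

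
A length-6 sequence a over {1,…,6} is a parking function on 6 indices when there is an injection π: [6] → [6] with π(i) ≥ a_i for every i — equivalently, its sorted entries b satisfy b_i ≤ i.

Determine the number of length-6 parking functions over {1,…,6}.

16807

|PF(6,6)| = (7−6)·7^(6−1) = 1×16807 = 16807 [KW]
Example (6,2,1,3,2,1) → sorted (1,1,2,2,3,6): b_i ≤ i ∀i, a PF.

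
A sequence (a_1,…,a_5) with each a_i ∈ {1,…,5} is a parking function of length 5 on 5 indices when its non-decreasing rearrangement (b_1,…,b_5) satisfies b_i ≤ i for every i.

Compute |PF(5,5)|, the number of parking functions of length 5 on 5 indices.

1296

#PF = (5+1−5)·(5+1)^{5−1} = 1 · 1296 = 1296 [KW]
Example (1,4,1,3,3) → sorted (1,1,3,3,4): b_i ≤ i ∀i, a PF.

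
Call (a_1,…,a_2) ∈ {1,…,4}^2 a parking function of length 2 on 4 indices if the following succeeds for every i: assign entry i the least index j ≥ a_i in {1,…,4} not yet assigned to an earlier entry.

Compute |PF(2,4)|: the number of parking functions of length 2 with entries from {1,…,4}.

15

Count = 3·5^1 = 3·5 = 15 [KW]
Example (1,4) → sorted (1,4): b_i ≤ 2+i ∀i, a PF.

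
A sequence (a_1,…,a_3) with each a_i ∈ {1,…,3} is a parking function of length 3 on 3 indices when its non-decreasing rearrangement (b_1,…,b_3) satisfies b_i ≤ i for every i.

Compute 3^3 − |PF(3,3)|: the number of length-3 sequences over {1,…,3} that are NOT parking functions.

|PF| = (3+1−3)·(3+1)^{3−1} = 1·16 = 16 (Pollak)
Example (2,2,3) → sorted (2,2,3): b_1=2>1, not a PF.
So 27 − 16 = 11 fail.

11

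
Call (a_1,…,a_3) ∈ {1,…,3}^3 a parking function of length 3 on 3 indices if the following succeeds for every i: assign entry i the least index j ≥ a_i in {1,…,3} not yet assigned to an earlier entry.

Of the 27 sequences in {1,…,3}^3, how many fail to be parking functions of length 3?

11

#PF = (3+1−3)·(3+1)^{3−1} = 1·16 = 16 [KW]
Check (3,3,2) → sorted (2,3,3): b_1=2>1, not a PF.
Total 27; non-PF = 27−16 = 11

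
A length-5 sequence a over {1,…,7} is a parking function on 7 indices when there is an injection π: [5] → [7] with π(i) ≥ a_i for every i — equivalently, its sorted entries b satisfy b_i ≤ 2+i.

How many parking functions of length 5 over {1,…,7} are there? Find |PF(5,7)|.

|PF| = (7+1−5)·(7+1)^{5−1} = 3·4096 = 12288 (Pollak)
E.g. (3,5,1,2,6) → sorted (1,2,3,5,6): b_i ≤ 2+i ∀i, a PF.

12288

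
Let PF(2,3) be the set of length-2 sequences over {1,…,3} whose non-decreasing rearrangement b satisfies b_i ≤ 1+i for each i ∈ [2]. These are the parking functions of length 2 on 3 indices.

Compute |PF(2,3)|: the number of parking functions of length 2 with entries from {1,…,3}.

8

#PF = (4−2)·4^(2−1) = 2×4 = 8 (Pollak)
E.g. (3,2) → sorted (2,3): b_i ≤ 1+i ∀i, a PF.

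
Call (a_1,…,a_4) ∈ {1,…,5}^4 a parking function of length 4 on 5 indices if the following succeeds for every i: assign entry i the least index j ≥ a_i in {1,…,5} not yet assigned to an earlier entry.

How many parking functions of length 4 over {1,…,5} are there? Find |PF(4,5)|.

432

#PF = (5+1−4)·(5+1)^{4−1} = 2·216 = 432 [KW]
One tuple (2,4,3,1) → sorted (1,2,3,4): b_i ≤ 1+i ∀i, a PF.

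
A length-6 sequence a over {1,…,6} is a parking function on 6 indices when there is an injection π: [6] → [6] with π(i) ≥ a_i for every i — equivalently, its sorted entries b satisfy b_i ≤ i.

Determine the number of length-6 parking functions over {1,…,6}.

|PF| = (6+1−6)·(6+1)^{6−1} = 1×16807 = 16807
E.g. (2,4,3,5,1,1) → sorted (1,1,2,3,4,5): b_i ≤ i ∀i, a PF.

16807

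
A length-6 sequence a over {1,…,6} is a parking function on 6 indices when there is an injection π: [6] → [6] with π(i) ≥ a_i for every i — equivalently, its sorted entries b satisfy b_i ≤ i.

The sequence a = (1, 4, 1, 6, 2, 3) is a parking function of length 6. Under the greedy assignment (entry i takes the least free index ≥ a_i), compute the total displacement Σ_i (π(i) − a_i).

Σπ(i) = 1+…+6 = 21; Σa = 1+4+1+6+2+3 = 17; disp = 21−17 = 4.

4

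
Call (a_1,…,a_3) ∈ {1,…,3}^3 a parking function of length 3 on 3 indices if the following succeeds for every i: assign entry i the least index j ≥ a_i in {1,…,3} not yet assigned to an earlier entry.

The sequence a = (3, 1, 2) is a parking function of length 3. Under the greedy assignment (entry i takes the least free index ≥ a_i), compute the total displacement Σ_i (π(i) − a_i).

Σπ = 6 ({1..3} each once); Σa = 3+1+2 = 6; disp = 6−6 = 0.

0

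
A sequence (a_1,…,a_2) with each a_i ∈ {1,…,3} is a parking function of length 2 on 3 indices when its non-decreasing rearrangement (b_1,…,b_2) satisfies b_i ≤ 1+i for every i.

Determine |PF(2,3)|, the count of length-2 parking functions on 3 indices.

8

|PF(2,3)| = 2·4^1 = 2×4 = 8 (Konheim–Weiss)
E.g. (1,3) → sorted (1,3): b_i ≤ 1+i ∀i, a PF.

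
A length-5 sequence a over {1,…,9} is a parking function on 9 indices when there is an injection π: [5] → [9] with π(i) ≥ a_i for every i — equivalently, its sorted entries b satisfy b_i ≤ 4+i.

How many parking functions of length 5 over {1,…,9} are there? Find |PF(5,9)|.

50000

|PF(5,9)| = 5·10^4 = 5 · 10000 = 50000
E.g. (9,4,1,4,7) → sorted (1,4,4,7,9): b_i ≤ 4+i ∀i, a PF.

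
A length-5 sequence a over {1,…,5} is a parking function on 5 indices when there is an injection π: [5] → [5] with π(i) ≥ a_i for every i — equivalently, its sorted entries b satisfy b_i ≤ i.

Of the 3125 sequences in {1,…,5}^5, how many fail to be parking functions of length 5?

1829

#PF = (6−5)·6^(5−1) = 1×1296 = 1296 (Pollak)
Check (4,4,2,5,5) → sorted (2,4,4,5,5): b_1=2>1, not a PF.
So 3125 − 1296 = 1829 fail.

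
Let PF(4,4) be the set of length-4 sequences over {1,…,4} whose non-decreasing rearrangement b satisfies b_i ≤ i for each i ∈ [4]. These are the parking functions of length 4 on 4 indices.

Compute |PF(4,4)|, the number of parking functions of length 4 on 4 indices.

125

#PF = (4+1−4)·(4+1)^{4−1} = 1·125 = 125
One tuple (3,2,1,2) → sorted (1,2,2,3): b_i ≤ i ∀i, a PF.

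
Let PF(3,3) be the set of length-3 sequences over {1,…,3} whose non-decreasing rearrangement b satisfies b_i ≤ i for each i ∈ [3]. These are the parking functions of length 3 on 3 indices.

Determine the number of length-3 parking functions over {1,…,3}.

16

|PF| = (3+1−3)·(3+1)^{3−1} = 1 · 16 = 16 (Pollak)
Check (2,2,1) → sorted (1,2,2): b_i ≤ i ∀i, a PF.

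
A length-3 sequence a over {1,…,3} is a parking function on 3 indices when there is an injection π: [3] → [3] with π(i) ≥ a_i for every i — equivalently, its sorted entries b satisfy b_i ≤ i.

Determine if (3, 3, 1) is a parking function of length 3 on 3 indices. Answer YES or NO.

NO

Sorted: b = (1, 3, 3).
  b_1=1 ≤ 1
  b_2=3 > 2
  fails at i=2 ⇒ NO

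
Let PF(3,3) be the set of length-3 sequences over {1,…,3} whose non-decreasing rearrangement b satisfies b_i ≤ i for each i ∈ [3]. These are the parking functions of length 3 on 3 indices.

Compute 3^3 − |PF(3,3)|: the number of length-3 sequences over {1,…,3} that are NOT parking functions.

11

|PF| = 1·4^2 = 1·16 = 16 [KW]
Check (2,2,2) → sorted (2,2,2): b_1=2>1, not a PF.
3^3 − 16 = 27 − 16 = 11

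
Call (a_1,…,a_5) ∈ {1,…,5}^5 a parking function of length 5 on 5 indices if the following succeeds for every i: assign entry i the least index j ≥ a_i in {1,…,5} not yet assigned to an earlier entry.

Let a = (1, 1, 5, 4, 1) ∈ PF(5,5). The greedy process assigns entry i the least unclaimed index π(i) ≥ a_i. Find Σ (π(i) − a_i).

3

Σπ = 5·6/2 = 15 (π permutes [5]); Σa = 1+1+5+4+1 = 12; disp = 15−12 = 3.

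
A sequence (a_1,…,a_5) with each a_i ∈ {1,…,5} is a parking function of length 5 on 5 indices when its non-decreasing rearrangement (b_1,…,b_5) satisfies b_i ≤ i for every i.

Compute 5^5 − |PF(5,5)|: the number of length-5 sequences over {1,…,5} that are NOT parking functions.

1829

|PF| = 1·6^4 = 1·1296 = 1296
Check (4,4,4,5,5) → sorted (4,4,4,5,5): b_1=4>1, not a PF.
5^5 − 1296 = 3125 − 1296 = 1829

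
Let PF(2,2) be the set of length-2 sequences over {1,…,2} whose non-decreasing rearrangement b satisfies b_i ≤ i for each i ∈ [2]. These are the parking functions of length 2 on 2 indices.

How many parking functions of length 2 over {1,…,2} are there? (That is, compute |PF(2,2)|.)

|PF| = (2+1−2)·(2+1)^{2−1} = 1×3 = 3 (Konheim–Weiss)
Check (2,1) → sorted (1,2): b_i ≤ i ∀i, a PF.

3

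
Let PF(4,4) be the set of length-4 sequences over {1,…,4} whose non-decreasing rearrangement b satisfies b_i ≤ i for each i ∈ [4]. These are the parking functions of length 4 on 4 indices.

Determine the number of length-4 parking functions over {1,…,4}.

|PF(4,4)| = (4−4+1)·(4+1)^(4−1) = 1·125 = 125 (Pollak)
E.g. (2,1,4,1) → sorted (1,1,2,4): b_i ≤ i ∀i, a PF.

125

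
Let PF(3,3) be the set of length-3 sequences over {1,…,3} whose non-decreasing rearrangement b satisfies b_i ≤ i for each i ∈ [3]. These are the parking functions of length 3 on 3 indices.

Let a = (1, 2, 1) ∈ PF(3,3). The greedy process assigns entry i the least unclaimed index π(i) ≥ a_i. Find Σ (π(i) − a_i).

2

Σπ(i) = 1+…+3 = 6; Σa = 1+2+1 = 4; disp = 6−4 = 2.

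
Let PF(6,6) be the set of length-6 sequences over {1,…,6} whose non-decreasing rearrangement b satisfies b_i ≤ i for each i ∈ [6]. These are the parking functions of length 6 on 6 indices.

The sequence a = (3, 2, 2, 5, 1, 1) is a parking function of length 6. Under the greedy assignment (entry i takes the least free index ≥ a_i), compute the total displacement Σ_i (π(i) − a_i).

Σπ(i) = 1+…+6 = 21; Σa = 3+2+2+5+1+1 = 14; disp = 21−14 = 7.

7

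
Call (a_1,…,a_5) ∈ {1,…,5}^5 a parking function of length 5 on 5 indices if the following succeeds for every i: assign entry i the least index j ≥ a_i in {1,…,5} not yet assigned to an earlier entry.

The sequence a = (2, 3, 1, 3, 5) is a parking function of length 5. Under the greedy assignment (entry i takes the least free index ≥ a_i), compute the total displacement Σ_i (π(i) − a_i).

1

Σπ = 5·6/2 = 15 (π permutes [5]); Σa = 2+3+1+3+5 = 14; disp = 15−14 = 1.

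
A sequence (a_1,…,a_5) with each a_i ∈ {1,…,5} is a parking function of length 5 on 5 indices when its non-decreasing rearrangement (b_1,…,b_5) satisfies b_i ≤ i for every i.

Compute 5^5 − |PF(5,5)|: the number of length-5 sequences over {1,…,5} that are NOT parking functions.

1829

Count = (5+1−5)·(5+1)^{5−1} = 1×1296 = 1296 (Pollak)
E.g. (1,5,5,2,5) → sorted (1,2,5,5,5): b_3=5>3, not a PF.
Total 3125; non-PF = 3125−1296 = 1829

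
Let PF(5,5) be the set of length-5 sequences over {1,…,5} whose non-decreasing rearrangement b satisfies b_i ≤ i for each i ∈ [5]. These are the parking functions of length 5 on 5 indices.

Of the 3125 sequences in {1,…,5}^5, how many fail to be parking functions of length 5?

|PF| = (6−5)·6^(5−1) = 1×1296 = 1296 (Konheim–Weiss)
One tuple (5,4,5,5,5) → sorted (4,5,5,5,5): b_1=4>1, not a PF.
Total 3125; non-PF = 3125−1296 = 1829

1829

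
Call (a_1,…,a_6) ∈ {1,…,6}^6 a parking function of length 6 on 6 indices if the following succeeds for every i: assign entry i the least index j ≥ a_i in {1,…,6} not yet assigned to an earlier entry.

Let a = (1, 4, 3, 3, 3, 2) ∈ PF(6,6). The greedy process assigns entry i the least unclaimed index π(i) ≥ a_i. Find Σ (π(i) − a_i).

5

Σπ = 6·7/2 = 21 (π permutes [6]); Σa = 1+4+3+3+3+2 = 16; disp = 21−16 = 5.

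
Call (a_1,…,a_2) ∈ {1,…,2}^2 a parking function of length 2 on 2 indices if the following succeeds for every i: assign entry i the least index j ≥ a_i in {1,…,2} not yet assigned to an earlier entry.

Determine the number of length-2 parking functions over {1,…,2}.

Count = (3−2)·3^(2−1) = 1 · 3 = 3 (Konheim–Weiss)
Example (2,1) → sorted (1,2): b_i ≤ i ∀i, a PF.

3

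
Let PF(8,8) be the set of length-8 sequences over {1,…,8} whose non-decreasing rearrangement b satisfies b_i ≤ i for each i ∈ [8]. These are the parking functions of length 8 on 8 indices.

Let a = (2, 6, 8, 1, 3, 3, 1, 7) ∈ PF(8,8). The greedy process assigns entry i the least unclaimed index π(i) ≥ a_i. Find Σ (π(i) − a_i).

5

Σπ(i) = 1+…+8 = 36; Σa = 2+6+8+1+3+3+1+7 = 31; disp = 36−31 = 5.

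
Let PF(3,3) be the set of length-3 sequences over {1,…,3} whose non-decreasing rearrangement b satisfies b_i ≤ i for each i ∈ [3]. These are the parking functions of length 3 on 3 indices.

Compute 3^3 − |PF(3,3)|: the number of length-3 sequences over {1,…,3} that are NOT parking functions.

#PF = (4−3)·4^(3−1) = 1·16 = 16 (Pollak)
One tuple (3,2,3) → sorted (2,3,3): b_1=2>1, not a PF.
3^3 − 16 = 27 − 16 = 11

11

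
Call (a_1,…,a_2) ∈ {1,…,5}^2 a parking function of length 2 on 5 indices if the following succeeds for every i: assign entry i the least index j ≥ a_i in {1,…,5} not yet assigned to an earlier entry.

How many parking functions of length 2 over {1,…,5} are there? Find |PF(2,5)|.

24

#PF = 4·6^1 = 4·6 = 24 (Konheim–Weiss)
One tuple (1,2) → sorted (1,2): b_i ≤ 3+i ∀i, a PF.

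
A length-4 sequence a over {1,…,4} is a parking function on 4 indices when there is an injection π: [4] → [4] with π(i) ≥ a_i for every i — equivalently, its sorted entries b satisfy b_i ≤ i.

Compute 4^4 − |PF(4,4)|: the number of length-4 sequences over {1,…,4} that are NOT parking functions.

131

|PF(4,4)| = (4−4+1)·(4+1)^(4−1) = 1×125 = 125
Check (4,3,2,3) → sorted (2,3,3,4): b_1=2>1, not a PF.
So 256 − 125 = 131 fail.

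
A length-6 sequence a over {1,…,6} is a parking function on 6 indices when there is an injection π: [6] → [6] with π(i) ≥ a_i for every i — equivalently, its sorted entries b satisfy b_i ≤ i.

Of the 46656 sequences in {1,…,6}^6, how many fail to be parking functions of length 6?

|PF| = 1·7^5 = 1·16807 = 16807 [KW]
Check (6,2,6,6,6,1) → sorted (1,2,6,6,6,6): b_3=6>3, not a PF.
Total 46656; non-PF = 46656−16807 = 29849

29849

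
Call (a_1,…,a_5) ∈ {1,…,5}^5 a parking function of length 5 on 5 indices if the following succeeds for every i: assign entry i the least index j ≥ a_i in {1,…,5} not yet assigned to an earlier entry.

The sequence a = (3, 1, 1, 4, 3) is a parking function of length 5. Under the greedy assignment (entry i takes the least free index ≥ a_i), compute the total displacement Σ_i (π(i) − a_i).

3

Σπ = 15 ({1..5} each once); Σa = 3+1+1+4+3 = 12; disp = 15−12 = 3.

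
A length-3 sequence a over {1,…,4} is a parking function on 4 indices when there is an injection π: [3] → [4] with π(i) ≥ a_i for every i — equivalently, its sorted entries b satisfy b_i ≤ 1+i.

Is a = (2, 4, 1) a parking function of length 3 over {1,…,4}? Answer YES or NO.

Rearranged: b = (1, 2, 4).
  b_1=1 ≤ 2
  b_2=2 ≤ 3
  b_3=4 ≤ 4
All bounds hold ⇒ YES

YES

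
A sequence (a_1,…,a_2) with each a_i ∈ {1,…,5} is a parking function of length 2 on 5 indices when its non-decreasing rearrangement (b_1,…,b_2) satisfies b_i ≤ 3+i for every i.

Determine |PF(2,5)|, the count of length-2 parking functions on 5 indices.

#PF = (5+1−2)·(5+1)^{2−1} = 4·6 = 24 [KW]
Example (2,5) → sorted (2,5): b_i ≤ 3+i ∀i, a PF.

24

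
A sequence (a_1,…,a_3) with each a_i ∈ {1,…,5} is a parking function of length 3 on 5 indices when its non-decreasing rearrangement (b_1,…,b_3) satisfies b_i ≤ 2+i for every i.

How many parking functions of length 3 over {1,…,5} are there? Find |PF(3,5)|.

108

#PF = (5−3+1)·(5+1)^(3−1) = 3×36 = 108 [KW]
One tuple (3,2,4) → sorted (2,3,4): b_i ≤ 2+i ∀i, a PF.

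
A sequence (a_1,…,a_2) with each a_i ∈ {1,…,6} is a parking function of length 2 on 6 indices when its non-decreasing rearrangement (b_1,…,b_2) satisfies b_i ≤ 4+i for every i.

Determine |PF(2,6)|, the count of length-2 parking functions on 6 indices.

35

|PF(2,6)| = (6−2+1)·(6+1)^(2−1) = 5·7 = 35 [KW]
Example (6,3) → sorted (3,6): b_i ≤ 4+i ∀i, a PF.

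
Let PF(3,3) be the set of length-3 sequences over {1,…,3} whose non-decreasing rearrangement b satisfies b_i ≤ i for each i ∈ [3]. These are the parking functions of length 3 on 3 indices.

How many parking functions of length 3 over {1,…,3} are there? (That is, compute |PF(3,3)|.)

16

#PF = (3+1−3)·(3+1)^{3−1} = 1·16 = 16
One tuple (2,1,1) → sorted (1,1,2): b_i ≤ i ∀i, a PF.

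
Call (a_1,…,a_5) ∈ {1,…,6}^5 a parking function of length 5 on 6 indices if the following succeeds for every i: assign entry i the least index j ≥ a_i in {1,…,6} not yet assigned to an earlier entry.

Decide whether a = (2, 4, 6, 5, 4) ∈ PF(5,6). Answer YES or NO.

NO

Order a: b = (2, 4, 4, 5, 6).
  b_1=2 ≤ 2
  b_2=4 > 3
  fails at i=2 ⇒ NO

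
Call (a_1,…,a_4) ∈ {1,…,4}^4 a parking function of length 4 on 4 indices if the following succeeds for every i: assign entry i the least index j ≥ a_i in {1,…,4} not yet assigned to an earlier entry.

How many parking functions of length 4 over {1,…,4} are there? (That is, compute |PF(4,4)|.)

125

|PF(4,4)| = (4−4+1)·(4+1)^(4−1) = 1·125 = 125 (Pollak)
Example (1,4,2,2) → sorted (1,2,2,4): b_i ≤ i ∀i, a PF.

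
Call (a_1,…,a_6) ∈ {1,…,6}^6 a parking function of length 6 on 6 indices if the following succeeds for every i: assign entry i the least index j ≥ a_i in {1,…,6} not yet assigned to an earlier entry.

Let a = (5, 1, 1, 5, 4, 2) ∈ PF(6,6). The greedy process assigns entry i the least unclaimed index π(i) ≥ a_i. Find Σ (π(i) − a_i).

Σπ = 21 ({1..6} each once); Σa = 5+1+1+5+4+2 = 18; disp = 21−18 = 3.

3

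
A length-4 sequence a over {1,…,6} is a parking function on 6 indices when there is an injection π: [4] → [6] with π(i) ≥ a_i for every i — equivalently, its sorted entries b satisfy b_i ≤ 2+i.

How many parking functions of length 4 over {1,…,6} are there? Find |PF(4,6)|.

Count = (6+1−4)·(6+1)^{4−1} = 3×343 = 1029 (Pollak)
Check (2,4,6,1) → sorted (1,2,4,6): b_i ≤ 2+i ∀i, a PF.

1029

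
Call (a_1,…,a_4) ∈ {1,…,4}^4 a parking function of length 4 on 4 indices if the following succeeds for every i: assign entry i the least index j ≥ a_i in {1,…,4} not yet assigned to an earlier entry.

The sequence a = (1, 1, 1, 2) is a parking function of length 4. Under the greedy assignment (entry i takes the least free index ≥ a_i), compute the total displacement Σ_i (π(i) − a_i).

5

Σπ = 4·5/2 = 10 (π permutes [4]); Σa = 1+1+1+2 = 5; disp = 10−5 = 5.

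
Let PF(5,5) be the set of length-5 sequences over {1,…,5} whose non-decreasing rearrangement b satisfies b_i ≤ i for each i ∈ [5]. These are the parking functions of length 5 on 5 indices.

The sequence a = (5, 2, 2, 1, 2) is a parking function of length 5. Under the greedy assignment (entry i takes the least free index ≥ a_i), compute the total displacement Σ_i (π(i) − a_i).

3

Σπ = 5·6/2 = 15 (π permutes [5]); Σa = 5+2+2+1+2 = 12; disp = 15−12 = 3.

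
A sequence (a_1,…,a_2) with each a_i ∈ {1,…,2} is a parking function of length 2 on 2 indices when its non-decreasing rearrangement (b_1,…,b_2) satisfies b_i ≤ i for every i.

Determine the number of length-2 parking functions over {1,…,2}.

3

#PF = (3−2)·3^(2−1) = 1·3 = 3 (Konheim–Weiss)
Check (2,1) → sorted (1,2): b_i ≤ i ∀i, a PF.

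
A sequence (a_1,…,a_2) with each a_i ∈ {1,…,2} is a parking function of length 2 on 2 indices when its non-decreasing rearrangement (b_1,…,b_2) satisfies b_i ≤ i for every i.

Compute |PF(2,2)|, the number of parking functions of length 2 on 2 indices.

|PF| = (2−2+1)·(2+1)^(2−1) = 1 · 3 = 3 (Konheim–Weiss)
One tuple (2,1) → sorted (1,2): b_i ≤ i ∀i, a PF.

3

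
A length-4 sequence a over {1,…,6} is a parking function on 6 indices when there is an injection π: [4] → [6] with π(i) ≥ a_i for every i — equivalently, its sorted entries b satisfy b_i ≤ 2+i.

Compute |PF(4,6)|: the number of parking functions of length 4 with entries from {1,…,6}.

1029

Count = (6+1−4)·(6+1)^{4−1} = 3·343 = 1029
Example (6,3,4,2) → sorted (2,3,4,6): b_i ≤ 2+i ∀i, a PF.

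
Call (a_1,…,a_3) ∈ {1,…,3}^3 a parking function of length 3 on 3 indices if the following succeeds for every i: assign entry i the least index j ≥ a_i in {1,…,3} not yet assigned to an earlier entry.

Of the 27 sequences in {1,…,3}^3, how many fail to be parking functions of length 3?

11

#PF = (3−3+1)·(3+1)^(3−1) = 1·16 = 16 (Pollak)
E.g. (3,3,2) → sorted (2,3,3): b_1=2>1, not a PF.
Total 27; non-PF = 27−16 = 11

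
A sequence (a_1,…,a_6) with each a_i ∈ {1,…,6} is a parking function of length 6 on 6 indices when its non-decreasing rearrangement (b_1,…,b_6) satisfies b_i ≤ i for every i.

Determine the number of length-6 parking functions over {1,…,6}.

|PF| = (6+1−6)·(6+1)^{6−1} = 1·16807 = 16807 [KW]
One tuple (1,3,2,3,6,1) → sorted (1,1,2,3,3,6): b_i ≤ i ∀i, a PF.

16807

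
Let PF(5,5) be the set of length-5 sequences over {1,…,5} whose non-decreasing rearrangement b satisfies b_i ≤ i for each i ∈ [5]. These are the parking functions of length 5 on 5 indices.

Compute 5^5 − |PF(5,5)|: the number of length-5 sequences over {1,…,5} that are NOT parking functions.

1829

|PF| = (5+1−5)·(5+1)^{5−1} = 1 · 1296 = 1296 (Pollak)
One tuple (5,5,1,4,5) → sorted (1,4,5,5,5): b_2=4>2, not a PF.
Total 3125; non-PF = 3125−1296 = 1829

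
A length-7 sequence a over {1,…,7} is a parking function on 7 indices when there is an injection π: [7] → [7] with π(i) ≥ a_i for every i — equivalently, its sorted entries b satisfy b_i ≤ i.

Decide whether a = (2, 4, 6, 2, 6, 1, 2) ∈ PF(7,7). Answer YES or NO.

YES

Sorted: b = (1, 2, 2, 2, 4, 6, 6).
  b_1=1 ≤ 1
  b_2=2 ≤ 2
  b_3=2 ≤ 3
  b_4=2 ≤ 4
  b_5=4 ≤ 5
  b_6=6 ≤ 6
  b_7=6 ≤ 7
All bounds hold ⇒ YES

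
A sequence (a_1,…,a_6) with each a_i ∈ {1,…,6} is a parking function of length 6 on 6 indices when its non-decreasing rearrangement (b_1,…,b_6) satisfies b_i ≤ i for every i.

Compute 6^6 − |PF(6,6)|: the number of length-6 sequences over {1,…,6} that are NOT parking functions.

|PF| = 1·7^5 = 1 · 16807 = 16807 [KW]
Check (2,6,6,4,1,2) → sorted (1,2,2,4,6,6): b_5=6>5, not a PF.
6^6 − 16807 = 46656 − 16807 = 29849

29849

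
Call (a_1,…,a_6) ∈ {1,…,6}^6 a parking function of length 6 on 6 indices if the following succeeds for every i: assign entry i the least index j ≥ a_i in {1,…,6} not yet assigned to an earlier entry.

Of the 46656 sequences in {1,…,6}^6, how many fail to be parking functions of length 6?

29849

|PF| = 1·7^5 = 1×16807 = 16807 (Pollak)
Example (6,5,2,5,5,3) → sorted (2,3,5,5,5,6): b_1=2>1, not a PF.
6^6 − 16807 = 46656 − 16807 = 29849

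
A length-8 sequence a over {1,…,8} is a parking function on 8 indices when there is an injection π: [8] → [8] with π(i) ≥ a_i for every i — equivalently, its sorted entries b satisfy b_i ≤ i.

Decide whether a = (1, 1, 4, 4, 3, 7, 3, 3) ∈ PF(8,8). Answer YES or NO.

YES

Rearranged: b = (1, 1, 3, 3, 3, 4, 4, 7).
  b_1=1 ≤ 1
  b_2=1 ≤ 2
  b_3=3 ≤ 3
  b_4=3 ≤ 4
  b_5=3 ≤ 5
  b_6=4 ≤ 6
  b_7=4 ≤ 7
  b_8=7 ≤ 8
All bounds hold ⇒ YES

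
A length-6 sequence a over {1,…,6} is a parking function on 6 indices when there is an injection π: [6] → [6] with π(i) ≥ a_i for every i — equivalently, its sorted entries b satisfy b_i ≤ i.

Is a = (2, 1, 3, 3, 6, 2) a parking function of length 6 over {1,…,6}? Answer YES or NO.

YES

Sorted: b = (1, 2, 2, 3, 3, 6).
  b_1=1 ≤ 1
  b_2=2 ≤ 2
  b_3=2 ≤ 3
  b_4=3 ≤ 4
  b_5=3 ≤ 5
  b_6=6 ≤ 6
All bounds hold ⇒ YES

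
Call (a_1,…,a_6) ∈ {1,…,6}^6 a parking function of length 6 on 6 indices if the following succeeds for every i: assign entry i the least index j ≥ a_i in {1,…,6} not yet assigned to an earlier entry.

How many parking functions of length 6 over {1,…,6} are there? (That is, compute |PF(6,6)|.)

|PF(6,6)| = (6−6+1)·(6+1)^(6−1) = 1×16807 = 16807
E.g. (4,6,5,1,2,1) → sorted (1,1,2,4,5,6): b_i ≤ i ∀i, a PF.

16807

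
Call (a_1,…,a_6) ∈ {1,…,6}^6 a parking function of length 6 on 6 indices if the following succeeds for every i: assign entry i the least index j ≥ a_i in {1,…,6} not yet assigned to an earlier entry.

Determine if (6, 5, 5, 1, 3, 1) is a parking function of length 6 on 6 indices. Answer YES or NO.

Rearranged: b = (1, 1, 3, 5, 5, 6).
  b_1=1 ≤ 1
  b_2=1 ≤ 2
  b_3=3 ≤ 3
  b_4=5 > 4
  fails at i=4 ⇒ NO

NO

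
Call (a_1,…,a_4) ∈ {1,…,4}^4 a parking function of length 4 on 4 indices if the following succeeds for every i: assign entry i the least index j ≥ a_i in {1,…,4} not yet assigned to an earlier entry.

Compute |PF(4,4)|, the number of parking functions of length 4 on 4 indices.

Count = 1·5^3 = 1 · 125 = 125 (Pollak)
E.g. (3,4,2,1) → sorted (1,2,3,4): b_i ≤ i ∀i, a PF.

125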